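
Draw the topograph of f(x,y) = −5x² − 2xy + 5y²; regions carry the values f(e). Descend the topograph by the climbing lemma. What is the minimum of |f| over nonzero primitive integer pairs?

descent: ρ → (5,2,-5)  [lands on river]
river: ρ → (-5,8,2)
river: ρ → (2,8,-5)
river: ρ → (-5,2,5)
river: ρ → (5,8,-2)
river: ρ → (-2,8,5)
closes: descent 1, river 6
min |a| on river = 2

2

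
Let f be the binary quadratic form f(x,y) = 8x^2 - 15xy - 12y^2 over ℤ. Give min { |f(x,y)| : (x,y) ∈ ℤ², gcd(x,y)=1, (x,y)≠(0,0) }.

descent: ρ → (-12,15,8)  [lands on river]
river: ρ → (8,17,-10)
river: ρ → (-10,23,2)
river: ρ → (2,21,-21)
river: ρ → (-21,21,2)
river: ρ → (2,23,-10)
river: ρ → (-10,17,8)
river: ρ → (8,15,-12)
river: ρ → (-12,9,11)
river: ρ → (11,13,-10)
river: ρ → (-10,7,14)
river: ρ → (14,21,-3)
river: ρ → (-3,21,14)
river: ρ → (14,7,-10)
river: ρ → (-10,13,11)
river: ρ → (11,9,-12)
closes: descent 1, river 16
min |a| on river = 2

2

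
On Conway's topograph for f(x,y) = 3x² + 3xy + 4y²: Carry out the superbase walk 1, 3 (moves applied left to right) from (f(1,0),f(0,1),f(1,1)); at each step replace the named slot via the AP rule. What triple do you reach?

start (3,4,10) = (f(1,0),f(0,1),f(1,1))
replace slot 1: 2·(4+10) − 3 = 25 → (25,4,10)
replace slot 3: 2·(25+4) − 10 = 48 → (25,4,48)

25,4,48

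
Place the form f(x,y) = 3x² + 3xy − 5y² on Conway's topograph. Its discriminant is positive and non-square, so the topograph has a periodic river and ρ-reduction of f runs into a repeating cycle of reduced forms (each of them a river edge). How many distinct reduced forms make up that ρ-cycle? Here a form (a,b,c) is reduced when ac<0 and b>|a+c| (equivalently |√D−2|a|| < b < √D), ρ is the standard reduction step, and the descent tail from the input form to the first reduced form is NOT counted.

D = 69, ⌊√D⌋ = 8
river: ρ → (-5,7,1)
river: ρ → (1,7,-5)
river: ρ → (-5,3,3)
river: ρ → (3,3,-5)
ρ-cycle length = 4 (tail of 0 descent steps not counted)

4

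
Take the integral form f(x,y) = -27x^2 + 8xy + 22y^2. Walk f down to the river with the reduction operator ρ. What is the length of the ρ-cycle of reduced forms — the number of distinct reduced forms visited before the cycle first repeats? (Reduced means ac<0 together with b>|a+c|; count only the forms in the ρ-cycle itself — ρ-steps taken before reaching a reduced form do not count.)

D = 2440, ⌊√D⌋ = 49
river: ρ → (22,36,-13)
river: ρ → (-13,42,13)
river: ρ → (13,36,-22)
river: ρ → (-22,8,27)
river: ρ → (27,46,-3)
river: ρ → (-3,44,42)
river: ρ → (42,40,-5)
river: ρ → (-5,40,42)
river: ρ → (42,44,-3)
river: ρ → (-3,46,27)
river: ρ → (27,8,-22)
river: ρ → (-22,36,13)
river: ρ → (13,42,-13)
river: ρ → (-13,36,22)
river: ρ → (22,8,-27)
river: ρ → (-27,46,3)
river: ρ → (3,44,-42)
river: ρ → (-42,40,5)
river: ρ → (5,40,-42)
river: ρ → (-42,44,3)
river: ρ → (3,46,-27)
river: ρ → (-27,8,22)
ρ-cycle length = 22 (tail of 0 descent steps not counted)

22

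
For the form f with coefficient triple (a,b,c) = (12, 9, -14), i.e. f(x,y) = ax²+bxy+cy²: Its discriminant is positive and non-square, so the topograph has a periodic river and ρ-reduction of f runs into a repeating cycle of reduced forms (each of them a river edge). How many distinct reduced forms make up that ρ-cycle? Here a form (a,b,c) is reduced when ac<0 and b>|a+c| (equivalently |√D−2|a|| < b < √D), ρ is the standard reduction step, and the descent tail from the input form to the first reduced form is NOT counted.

D = 753, ⌊√D⌋ = 27
river: ρ → (-14,19,7)
river: ρ → (7,23,-8)
river: ρ → (-8,25,4)
river: ρ → (4,23,-14)
river: ρ → (-14,5,13)
river: ρ → (13,21,-6)
river: ρ → (-6,27,1)
river: ρ → (1,27,-6)
river: ρ → (-6,21,13)
river: ρ → (13,5,-14)
river: ρ → (-14,23,4)
river: ρ → (4,25,-8)
river: ρ → (-8,23,7)
river: ρ → (7,19,-14)
river: ρ → (-14,9,12)
river: ρ → (12,15,-11)
river: ρ → (-11,7,16)
river: ρ → (16,25,-2)
river: ρ → (-2,27,3)
river: ρ → (3,27,-2)
river: ρ → (-2,25,16)
river: ρ → (16,7,-11)
river: ρ → (-11,15,12)
river: ρ → (12,9,-14)
ρ-cycle length = 24 (tail of 0 descent steps not counted)

24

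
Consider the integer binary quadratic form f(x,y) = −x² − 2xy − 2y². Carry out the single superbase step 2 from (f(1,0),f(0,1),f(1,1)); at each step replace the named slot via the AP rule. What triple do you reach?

start (-1,-2,-5) = (f(1,0),f(0,1),f(1,1))
replace slot 2: 2·((-1)+(-5)) − (-2) = -10 → (-1,-10,-5)

-1,-10,-5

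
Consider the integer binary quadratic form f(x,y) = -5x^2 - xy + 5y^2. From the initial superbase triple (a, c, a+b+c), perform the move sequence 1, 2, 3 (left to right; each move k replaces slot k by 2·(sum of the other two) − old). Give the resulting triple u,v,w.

start (-5,5,-1) = (f(1,0),f(0,1),f(1,1))
replace slot 1: 2·(5+(-1)) − (-5) = 13 → (13,5,-1)
replace slot 2: 2·(13+(-1)) − 5 = 19 → (13,19,-1)
replace slot 3: 2·(13+19) − (-1) = 65 → (13,19,65)

13,19,65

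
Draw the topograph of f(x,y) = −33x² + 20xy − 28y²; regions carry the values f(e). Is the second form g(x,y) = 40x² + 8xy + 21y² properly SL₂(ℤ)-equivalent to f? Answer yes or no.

D₁ = -3296, D₂ = -3296
f is negative-definite; reduce −f:
−f: flip: (33,-20,28)→(28,20,33)
−f: reduced (well bottom): (28,20,33) with a≤c, −a<b≤a
flip sign back: reduced form of f is (-28,-20,-33)
g: flip: (40,8,21)→(21,-8,40)
g: reduced (well bottom): (21,-8,40) with a≤c, −a<b≤a
reduced forms (-28, -20, -33) vs (21, -8, 40) ⇒ inequivalent

no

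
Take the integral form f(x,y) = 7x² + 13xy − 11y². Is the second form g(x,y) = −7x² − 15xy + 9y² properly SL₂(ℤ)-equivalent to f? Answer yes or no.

D₁ = 477, D₂ = 477
river cycle of f (length 8): (-11, 9, 9), (9, 9, -11), (-11, 13, 7), (7, 15, -9), (-9, 21, 1), (1, 21, -9), (-9, 15, 7), (7, 13, -11)
river cycle of g (length 8): (9, 15, -7), (-7, 13, 11), (11, 9, -9), (-9, 9, 11), (11, 13, -7), (-7, 15, 9), (9, 21, -1), (-1, 21, 9)
cycles differ ⇒ inequivalent

no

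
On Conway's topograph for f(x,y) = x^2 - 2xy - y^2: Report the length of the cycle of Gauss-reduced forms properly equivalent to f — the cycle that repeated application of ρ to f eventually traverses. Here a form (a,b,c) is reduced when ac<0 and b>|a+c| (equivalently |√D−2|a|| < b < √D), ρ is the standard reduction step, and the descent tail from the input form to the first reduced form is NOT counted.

D = 8, ⌊√D⌋ = 2
descent: ρ → (-1,2,1)  [lands on river]
river: ρ → (1,2,-1)
ρ-cycle length = 2 (tail of 1 descent step not counted)

2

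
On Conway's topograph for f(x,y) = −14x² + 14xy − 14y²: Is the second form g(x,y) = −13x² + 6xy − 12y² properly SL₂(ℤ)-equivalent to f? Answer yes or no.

D₁ = -588, D₂ = -588
f is negative-definite; reduce −f:
−f: translate: b→14 (≡-14 mod 28), so (14,-14,14)→(14,14,14)
−f: reduced (well bottom): (14,14,14) with a≤c, −a<b≤a
flip sign back: reduced form of f is (-14,-14,-14)
g is negative-definite; reduce −g:
−g: flip: (13,-6,12)→(12,6,13)
−g: reduced (well bottom): (12,6,13) with a≤c, −a<b≤a
flip sign back: reduced form of g is (-12,-6,-13)
reduced forms (-14, -14, -14) vs (-12, -6, -13) ⇒ inequivalent

no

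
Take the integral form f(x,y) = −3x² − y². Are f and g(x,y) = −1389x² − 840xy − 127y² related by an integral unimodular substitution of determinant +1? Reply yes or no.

D₁ = -12, D₂ = -12
f is negative-definite; reduce −f:
−f: flip: (3,0,1)→(1,0,3)
−f: reduced (well bottom): (1,0,3) with a≤c, −a<b≤a
flip sign back: reduced form of f is (-1,0,-3)
g is negative-definite; reduce −g:
−g: flip: (1389,840,127)→(127,-840,1389)
−g: translate: b→-78 (≡-840 mod 254), so (127,-840,1389)→(127,-78,12)
−g: flip: (127,-78,12)→(12,78,127)
−g: translate: b→6 (≡78 mod 24), so (12,78,127)→(12,6,1)
−g: flip: (12,6,1)→(1,-6,12)
−g: translate: b→0 (≡-6 mod 2), so (1,-6,12)→(1,0,3)
−g: reduced (well bottom): (1,0,3) with a≤c, −a<b≤a
flip sign back: reduced form of g is (-1,0,-3)
reduced forms (-1, 0, -3) vs (-1, 0, -3) ⇒ equivalent

yes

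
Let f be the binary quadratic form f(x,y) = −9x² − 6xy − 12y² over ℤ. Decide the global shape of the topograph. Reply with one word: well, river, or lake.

D = b²−4ac = (-6)² − 4·(-9)·(-12) = -396
D < 0 ⇒ definite ⇒ every region one sign ⇒ single well

well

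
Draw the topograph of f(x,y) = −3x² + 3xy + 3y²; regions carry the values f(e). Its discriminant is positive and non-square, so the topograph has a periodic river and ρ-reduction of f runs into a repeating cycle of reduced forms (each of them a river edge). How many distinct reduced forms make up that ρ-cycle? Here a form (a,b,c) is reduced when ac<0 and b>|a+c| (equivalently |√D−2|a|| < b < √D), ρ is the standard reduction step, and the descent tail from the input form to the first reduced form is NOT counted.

D = 45, ⌊√D⌋ = 6
river: ρ → (3,3,-3)
river: ρ → (-3,3,3)
ρ-cycle length = 2 (tail of 0 descent steps not counted)

2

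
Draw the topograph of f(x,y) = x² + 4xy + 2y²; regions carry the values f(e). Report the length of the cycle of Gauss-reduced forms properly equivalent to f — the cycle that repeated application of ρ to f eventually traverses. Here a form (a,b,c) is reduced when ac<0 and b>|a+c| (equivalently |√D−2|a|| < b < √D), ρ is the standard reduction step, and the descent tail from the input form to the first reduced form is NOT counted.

D = 8, ⌊√D⌋ = 2
descent: ρ → (2,0,-1)
descent: ρ → (-1,2,1)  [lands on river]
river: ρ → (1,2,-1)
ρ-cycle length = 2 (tail of 2 descent steps not counted)

2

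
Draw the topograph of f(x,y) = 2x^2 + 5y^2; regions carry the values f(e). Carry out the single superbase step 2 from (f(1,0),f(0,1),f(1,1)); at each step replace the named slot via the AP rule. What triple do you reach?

start (2,5,7) = (f(1,0),f(0,1),f(1,1))
replace slot 2: 2·(2+7) − 5 = 13 → (2,13,7)

2,13,7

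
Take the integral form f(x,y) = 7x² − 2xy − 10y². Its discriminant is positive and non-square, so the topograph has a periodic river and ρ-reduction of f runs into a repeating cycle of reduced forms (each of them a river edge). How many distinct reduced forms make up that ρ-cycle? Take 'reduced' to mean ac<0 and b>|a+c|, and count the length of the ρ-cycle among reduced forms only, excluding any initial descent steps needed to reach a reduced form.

D = 284, ⌊√D⌋ = 16
descent: ρ → (-10,2,7)
descent: ρ → (7,12,-5)  [lands on river]
river: ρ → (-5,8,11)
river: ρ → (11,14,-2)
river: ρ → (-2,14,11)
river: ρ → (11,8,-5)
river: ρ → (-5,12,7)
river: ρ → (7,16,-1)
river: ρ → (-1,16,7)
ρ-cycle length = 8 (tail of 2 descent steps not counted)

8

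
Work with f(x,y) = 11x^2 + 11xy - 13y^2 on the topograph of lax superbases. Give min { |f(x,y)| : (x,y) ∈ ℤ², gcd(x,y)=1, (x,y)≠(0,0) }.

river: ρ → (-13,15,9)
river: ρ → (9,21,-7)
river: ρ → (-7,21,9)
river: ρ → (9,15,-13)
river: ρ → (-13,11,11)
river: ρ → (11,11,-13)
closes: descent 0, river 6
min |a| on river = 7

7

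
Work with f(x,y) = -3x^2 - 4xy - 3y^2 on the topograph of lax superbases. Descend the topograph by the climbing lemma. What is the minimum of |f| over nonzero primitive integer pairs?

translate: b→-2 (≡4 mod 6), so (3,4,3)→(3,-2,2)
flip: (3,-2,2)→(2,2,3)
reduced (well bottom): (2,2,3) with a≤c, −a<b≤a
well minimum |f| = |-2| = 2 (negative-definite)

2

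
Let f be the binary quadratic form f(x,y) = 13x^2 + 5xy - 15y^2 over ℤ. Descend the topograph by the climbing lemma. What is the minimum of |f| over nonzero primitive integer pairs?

river: ρ → (-15,25,3)
river: ρ → (3,23,-23)
river: ρ → (-23,23,3)
river: ρ → (3,25,-15)
river: ρ → (-15,5,13)
river: ρ → (13,21,-7)
river: ρ → (-7,21,13)
river: ρ → (13,5,-15)
closes: descent 0, river 8
min |a| on river = 3

3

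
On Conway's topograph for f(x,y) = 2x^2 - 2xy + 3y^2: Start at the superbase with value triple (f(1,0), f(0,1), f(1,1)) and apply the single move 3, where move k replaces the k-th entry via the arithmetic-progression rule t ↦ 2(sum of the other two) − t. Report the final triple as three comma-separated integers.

start (2,3,3) = (f(1,0),f(0,1),f(1,1))
replace slot 3: 2·(2+3) − 3 = 7 → (2,3,7)

2,3,7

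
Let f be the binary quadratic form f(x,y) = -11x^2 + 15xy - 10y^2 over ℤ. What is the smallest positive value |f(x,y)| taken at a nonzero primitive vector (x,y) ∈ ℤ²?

translate: b→7 (≡-15 mod 22), so (11,-15,10)→(11,7,6)
flip: (11,7,6)→(6,-7,11)
translate: b→5 (≡-7 mod 12), so (6,-7,11)→(6,5,10)
reduced (well bottom): (6,5,10) with a≤c, −a<b≤a
well minimum |f| = |-6| = 6 (negative-definite)

6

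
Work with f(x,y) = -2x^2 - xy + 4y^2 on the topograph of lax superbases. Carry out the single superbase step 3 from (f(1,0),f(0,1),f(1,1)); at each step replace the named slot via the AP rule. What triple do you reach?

start (-2,4,1) = (f(1,0),f(0,1),f(1,1))
replace slot 3: 2·((-2)+4) − 1 = 3 → (-2,4,3)

-2,4,3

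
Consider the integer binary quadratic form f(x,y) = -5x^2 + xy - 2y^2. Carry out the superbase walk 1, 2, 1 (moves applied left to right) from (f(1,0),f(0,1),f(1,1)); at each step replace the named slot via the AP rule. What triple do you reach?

start (-5,-2,-6) = (f(1,0),f(0,1),f(1,1))
replace slot 1: 2·((-2)+(-6)) − (-5) = -11 → (-11,-2,-6)
replace slot 2: 2·((-11)+(-6)) − (-2) = -32 → (-11,-32,-6)
replace slot 1: 2·((-32)+(-6)) − (-11) = -65 → (-65,-32,-6)

-65,-32,-6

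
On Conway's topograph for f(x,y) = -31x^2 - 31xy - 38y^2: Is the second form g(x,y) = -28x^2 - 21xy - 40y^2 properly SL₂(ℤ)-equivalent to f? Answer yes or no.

D₁ = -3751, D₂ = -4039
discriminants differ ⇒ not SL₂(ℤ)-equivalent

no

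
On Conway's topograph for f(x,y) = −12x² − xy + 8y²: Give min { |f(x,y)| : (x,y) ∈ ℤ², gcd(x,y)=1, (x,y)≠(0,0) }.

descent: ρ → (8,17,-3)  [lands on river]
river: ρ → (-3,19,2)
river: ρ → (2,17,-12)
river: ρ → (-12,7,7)
river: ρ → (7,7,-12)
river: ρ → (-12,17,2)
river: ρ → (2,19,-3)
river: ρ → (-3,17,8)
river: ρ → (8,15,-5)
river: ρ → (-5,15,8)
closes: descent 1, river 10
min |a| on river = 2

2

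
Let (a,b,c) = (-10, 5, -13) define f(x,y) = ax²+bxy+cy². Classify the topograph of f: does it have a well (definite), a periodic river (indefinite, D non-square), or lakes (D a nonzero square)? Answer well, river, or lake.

D = b²−4ac = 5² − 4·(-10)·(-13) = -495
D < 0 ⇒ definite ⇒ every region one sign ⇒ single well

well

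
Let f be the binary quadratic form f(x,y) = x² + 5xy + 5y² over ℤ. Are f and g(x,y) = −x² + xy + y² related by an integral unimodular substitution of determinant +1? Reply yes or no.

D₁ = 5, D₂ = 5
river cycle of f (length 2): (1, 1, -1), (-1, 1, 1)
river cycle of g (length 2): (1, 1, -1), (-1, 1, 1)
cycles coincide ⇒ equivalent

yes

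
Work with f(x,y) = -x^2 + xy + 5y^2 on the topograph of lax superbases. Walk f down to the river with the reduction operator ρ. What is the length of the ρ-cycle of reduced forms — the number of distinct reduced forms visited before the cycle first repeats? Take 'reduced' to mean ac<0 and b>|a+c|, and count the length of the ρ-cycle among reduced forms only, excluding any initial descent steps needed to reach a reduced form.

D = 21, ⌊√D⌋ = 4
descent: ρ → (5,-1,-1)
descent: ρ → (-1,3,3)  [lands on river]
river: ρ → (3,3,-1)
ρ-cycle length = 2 (tail of 2 descent steps not counted)

2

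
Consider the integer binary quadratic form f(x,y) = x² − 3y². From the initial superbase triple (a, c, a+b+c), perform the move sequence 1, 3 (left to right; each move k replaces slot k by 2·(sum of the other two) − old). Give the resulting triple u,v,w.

start (1,-3,-2) = (f(1,0),f(0,1),f(1,1))
replace slot 1: 2·((-3)+(-2)) − 1 = -11 → (-11,-3,-2)
replace slot 3: 2·((-11)+(-3)) − (-2) = -26 → (-11,-3,-26)

-11,-3,-26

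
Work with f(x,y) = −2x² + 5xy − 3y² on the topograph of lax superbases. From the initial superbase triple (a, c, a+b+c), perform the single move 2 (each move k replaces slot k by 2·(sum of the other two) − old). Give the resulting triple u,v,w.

start (-2,-3,0) = (f(1,0),f(0,1),f(1,1))
replace slot 2: 2·((-2)+0) − (-3) = -1 → (-2,-1,0)

-2,-1,0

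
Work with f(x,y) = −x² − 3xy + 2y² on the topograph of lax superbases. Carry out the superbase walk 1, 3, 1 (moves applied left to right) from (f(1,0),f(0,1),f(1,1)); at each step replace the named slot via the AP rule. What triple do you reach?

start (-1,2,-2) = (f(1,0),f(0,1),f(1,1))
replace slot 1: 2·(2+(-2)) − (-1) = 1 → (1,2,-2)
replace slot 3: 2·(1+2) − (-2) = 8 → (1,2,8)
replace slot 1: 2·(2+8) − 1 = 19 → (19,2,8)

19,2,8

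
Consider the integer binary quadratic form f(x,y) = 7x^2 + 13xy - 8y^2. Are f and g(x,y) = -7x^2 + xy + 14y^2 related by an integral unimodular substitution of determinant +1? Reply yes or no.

D₁ = 393, D₂ = 393
river cycle of f (length 16): (-8, 19, 1), (1, 19, -8), (-8, 13, 7), (7, 15, -6), (-6, 9, 13), (13, 17, -2), (-2, 19, 4), (4, 13, -14), (-14, 15, 3), (3, 15, -14), … (6 more)
river cycle of g (length 16): (-7, 15, 6), (6, 9, -13), (-13, 17, 2), (2, 19, -4), (-4, 13, 14), (14, 15, -3), (-3, 15, 14), (14, 13, -4), (-4, 19, 2), (2, 17, -13), … (6 more)
cycles differ ⇒ inequivalent

no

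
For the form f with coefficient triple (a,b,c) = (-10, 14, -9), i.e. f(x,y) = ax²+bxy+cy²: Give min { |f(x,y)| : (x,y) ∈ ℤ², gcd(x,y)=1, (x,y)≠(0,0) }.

translate: b→6 (≡-14 mod 20), so (10,-14,9)→(10,6,5)
flip: (10,6,5)→(5,-6,10)
translate: b→4 (≡-6 mod 10), so (5,-6,10)→(5,4,9)
reduced (well bottom): (5,4,9) with a≤c, −a<b≤a
well minimum |f| = |-5| = 5 (negative-definite)

5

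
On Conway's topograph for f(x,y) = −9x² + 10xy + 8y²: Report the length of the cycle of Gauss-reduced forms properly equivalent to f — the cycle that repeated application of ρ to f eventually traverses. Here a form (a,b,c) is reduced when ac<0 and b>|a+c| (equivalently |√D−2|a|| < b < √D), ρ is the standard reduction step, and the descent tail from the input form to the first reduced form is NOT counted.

D = 388, ⌊√D⌋ = 19
river: ρ → (8,6,-11)
river: ρ → (-11,16,3)
river: ρ → (3,14,-16)
river: ρ → (-16,18,1)
river: ρ → (1,18,-16)
river: ρ → (-16,14,3)
river: ρ → (3,16,-11)
river: ρ → (-11,6,8)
river: ρ → (8,10,-9)
river: ρ → (-9,8,9)
river: ρ → (9,10,-8)
river: ρ → (-8,6,11)
river: ρ → (11,16,-3)
river: ρ → (-3,14,16)
river: ρ → (16,18,-1)
river: ρ → (-1,18,16)
river: ρ → (16,14,-3)
river: ρ → (-3,16,11)
river: ρ → (11,6,-8)
river: ρ → (-8,10,9)
river: ρ → (9,8,-9)
river: ρ → (-9,10,8)
ρ-cycle length = 22 (tail of 0 descent steps not counted)

22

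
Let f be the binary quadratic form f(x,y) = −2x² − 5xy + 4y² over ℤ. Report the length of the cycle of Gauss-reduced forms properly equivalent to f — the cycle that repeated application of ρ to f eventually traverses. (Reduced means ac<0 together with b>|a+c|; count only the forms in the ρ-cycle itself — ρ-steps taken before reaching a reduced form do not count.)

D = 57, ⌊√D⌋ = 7
descent: ρ → (4,5,-2)  [lands on river]
river: ρ → (-2,7,1)
river: ρ → (1,7,-2)
river: ρ → (-2,5,4)
river: ρ → (4,3,-3)
river: ρ → (-3,3,4)
ρ-cycle length = 6 (tail of 1 descent step not counted)

6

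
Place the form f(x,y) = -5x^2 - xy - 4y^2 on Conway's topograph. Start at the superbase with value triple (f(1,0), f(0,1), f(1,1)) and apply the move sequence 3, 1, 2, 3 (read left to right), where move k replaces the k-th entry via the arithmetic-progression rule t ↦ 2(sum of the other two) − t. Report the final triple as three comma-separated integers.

start (-5,-4,-10) = (f(1,0),f(0,1),f(1,1))
replace slot 3: 2·((-5)+(-4)) − (-10) = -8 → (-5,-4,-8)
replace slot 1: 2·((-4)+(-8)) − (-5) = -19 → (-19,-4,-8)
replace slot 2: 2·((-19)+(-8)) − (-4) = -50 → (-19,-50,-8)
replace slot 3: 2·((-19)+(-50)) − (-8) = -130 → (-19,-50,-130)

-19,-50,-130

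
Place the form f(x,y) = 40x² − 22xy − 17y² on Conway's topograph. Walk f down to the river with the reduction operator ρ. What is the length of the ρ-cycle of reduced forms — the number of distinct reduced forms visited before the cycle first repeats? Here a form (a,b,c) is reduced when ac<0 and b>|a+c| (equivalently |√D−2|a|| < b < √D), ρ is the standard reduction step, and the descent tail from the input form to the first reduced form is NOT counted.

D = 3204, ⌊√D⌋ = 56
descent: ρ → (-17,56,1)  [lands on river]
river: ρ → (1,56,-17)
river: ρ → (-17,46,16)
river: ρ → (16,50,-11)
river: ρ → (-11,38,40)
river: ρ → (40,42,-9)
river: ρ → (-9,48,25)
river: ρ → (25,52,-5)
river: ρ → (-5,48,45)
river: ρ → (45,42,-8)
river: ρ → (-8,54,9)
river: ρ → (9,54,-8)
river: ρ → (-8,42,45)
river: ρ → (45,48,-5)
river: ρ → (-5,52,25)
river: ρ → (25,48,-9)
river: ρ → (-9,42,40)
river: ρ → (40,38,-11)
river: ρ → (-11,50,16)
river: ρ → (16,46,-17)
ρ-cycle length = 20 (tail of 1 descent step not counted)

20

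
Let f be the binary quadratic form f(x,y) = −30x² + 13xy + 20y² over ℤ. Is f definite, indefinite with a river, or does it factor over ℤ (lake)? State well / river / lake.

D = b²−4ac = 13² − 4·(-30)·20 = 2569
D > 0 non-square ⇒ indefinite ⇒ periodic river

river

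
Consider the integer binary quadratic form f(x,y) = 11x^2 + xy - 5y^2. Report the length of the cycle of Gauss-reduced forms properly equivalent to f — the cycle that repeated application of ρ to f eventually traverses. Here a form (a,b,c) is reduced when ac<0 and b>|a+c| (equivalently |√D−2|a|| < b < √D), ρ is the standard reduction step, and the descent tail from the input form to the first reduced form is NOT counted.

D = 221, ⌊√D⌋ = 14
descent: ρ → (-5,9,7)  [lands on river]
river: ρ → (7,5,-7)
river: ρ → (-7,9,5)
river: ρ → (5,11,-5)
ρ-cycle length = 4 (tail of 1 descent step not counted)

4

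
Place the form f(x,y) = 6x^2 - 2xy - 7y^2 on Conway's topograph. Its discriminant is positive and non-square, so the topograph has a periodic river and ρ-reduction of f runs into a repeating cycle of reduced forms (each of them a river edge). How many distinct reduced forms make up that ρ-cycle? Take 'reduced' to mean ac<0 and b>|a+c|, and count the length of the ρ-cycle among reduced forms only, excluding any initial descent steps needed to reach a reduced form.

D = 172, ⌊√D⌋ = 13
descent: ρ → (-7,2,6)  [lands on river]
river: ρ → (6,10,-3)
river: ρ → (-3,8,9)
river: ρ → (9,10,-2)
river: ρ → (-2,10,9)
river: ρ → (9,8,-3)
river: ρ → (-3,10,6)
river: ρ → (6,2,-7)
river: ρ → (-7,12,1)
river: ρ → (1,12,-7)
ρ-cycle length = 10 (tail of 1 descent step not counted)

10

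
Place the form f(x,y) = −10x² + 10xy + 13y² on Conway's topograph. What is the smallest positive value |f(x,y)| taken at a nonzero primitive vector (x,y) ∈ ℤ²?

river: ρ → (13,16,-7)
river: ρ → (-7,12,17)
river: ρ → (17,22,-2)
river: ρ → (-2,22,17)
river: ρ → (17,12,-7)
river: ρ → (-7,16,13)
river: ρ → (13,10,-10)
river: ρ → (-10,10,13)
closes: descent 0, river 8
min |a| on river = 2

2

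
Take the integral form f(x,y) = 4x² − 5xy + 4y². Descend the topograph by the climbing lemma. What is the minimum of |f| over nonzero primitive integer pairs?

translate: b→3 (≡-5 mod 8), so (4,-5,4)→(4,3,3)
flip: (4,3,3)→(3,-3,4)
translate: b→3 (≡-3 mod 6), so (3,-3,4)→(3,3,4)
reduced (well bottom): (3,3,4) with a≤c, −a<b≤a
well minimum = a = 3

3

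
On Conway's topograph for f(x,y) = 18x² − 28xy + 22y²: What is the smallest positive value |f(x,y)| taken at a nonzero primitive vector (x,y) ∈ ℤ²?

translate: b→8 (≡-28 mod 36), so (18,-28,22)→(18,8,12)
flip: (18,8,12)→(12,-8,18)
reduced (well bottom): (12,-8,18) with a≤c, −a<b≤a
well minimum = a = 12

12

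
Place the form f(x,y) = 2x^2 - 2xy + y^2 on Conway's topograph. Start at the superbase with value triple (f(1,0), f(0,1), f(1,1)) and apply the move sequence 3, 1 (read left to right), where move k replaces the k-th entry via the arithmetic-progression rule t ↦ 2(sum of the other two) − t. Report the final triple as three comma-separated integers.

start (2,1,1) = (f(1,0),f(0,1),f(1,1))
replace slot 3: 2·(2+1) − 1 = 5 → (2,1,5)
replace slot 1: 2·(1+5) − 2 = 10 → (10,1,5)

10,1,5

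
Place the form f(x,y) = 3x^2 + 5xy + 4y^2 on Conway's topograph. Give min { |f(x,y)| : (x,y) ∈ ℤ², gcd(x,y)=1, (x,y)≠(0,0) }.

translate: b→-1 (≡5 mod 6), so (3,5,4)→(3,-1,2)
flip: (3,-1,2)→(2,1,3)
reduced (well bottom): (2,1,3) with a≤c, −a<b≤a
well minimum = a = 2

2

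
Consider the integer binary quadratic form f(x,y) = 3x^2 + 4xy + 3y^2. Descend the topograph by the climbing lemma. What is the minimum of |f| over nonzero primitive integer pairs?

translate: b→-2 (≡4 mod 6), so (3,4,3)→(3,-2,2)
flip: (3,-2,2)→(2,2,3)
reduced (well bottom): (2,2,3) with a≤c, −a<b≤a
well minimum = a = 2

2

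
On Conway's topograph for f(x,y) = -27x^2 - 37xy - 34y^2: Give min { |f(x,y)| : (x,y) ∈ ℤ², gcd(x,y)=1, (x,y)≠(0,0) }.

translate: b→-17 (≡37 mod 54), so (27,37,34)→(27,-17,24)
flip: (27,-17,24)→(24,17,27)
reduced (well bottom): (24,17,27) with a≤c, −a<b≤a
well minimum |f| = |-24| = 24 (negative-definite)

24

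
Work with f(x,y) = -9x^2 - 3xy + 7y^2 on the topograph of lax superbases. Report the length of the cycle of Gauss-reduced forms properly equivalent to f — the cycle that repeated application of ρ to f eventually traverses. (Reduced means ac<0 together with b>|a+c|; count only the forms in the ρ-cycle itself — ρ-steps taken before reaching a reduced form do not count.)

D = 261, ⌊√D⌋ = 16
descent: ρ → (7,3,-9)  [lands on river]
river: ρ → (-9,15,1)
river: ρ → (1,15,-9)
river: ρ → (-9,3,7)
river: ρ → (7,11,-5)
river: ρ → (-5,9,9)
river: ρ → (9,9,-5)
river: ρ → (-5,11,7)
ρ-cycle length = 8 (tail of 1 descent step not counted)

8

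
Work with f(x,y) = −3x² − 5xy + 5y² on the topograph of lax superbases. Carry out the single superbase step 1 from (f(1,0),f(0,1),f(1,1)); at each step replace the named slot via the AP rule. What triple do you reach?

start (-3,5,-3) = (f(1,0),f(0,1),f(1,1))
replace slot 1: 2·(5+(-3)) − (-3) = 7 → (7,5,-3)

7,5,-3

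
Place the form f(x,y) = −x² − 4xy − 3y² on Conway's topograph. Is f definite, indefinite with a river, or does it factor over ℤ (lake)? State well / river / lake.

D = b²−4ac = (-4)² − 4·(-1)·(-3) = 4
D = 2² is a perfect square ⇒ form factors over ℤ ⇒ lakes

lake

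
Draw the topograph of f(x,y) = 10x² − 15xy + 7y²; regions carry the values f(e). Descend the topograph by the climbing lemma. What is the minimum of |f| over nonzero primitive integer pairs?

translate: b→5 (≡-15 mod 20), so (10,-15,7)→(10,5,2)
flip: (10,5,2)→(2,-5,10)
translate: b→-1 (≡-5 mod 4), so (2,-5,10)→(2,-1,7)
reduced (well bottom): (2,-1,7) with a≤c, −a<b≤a
well minimum = a = 2

2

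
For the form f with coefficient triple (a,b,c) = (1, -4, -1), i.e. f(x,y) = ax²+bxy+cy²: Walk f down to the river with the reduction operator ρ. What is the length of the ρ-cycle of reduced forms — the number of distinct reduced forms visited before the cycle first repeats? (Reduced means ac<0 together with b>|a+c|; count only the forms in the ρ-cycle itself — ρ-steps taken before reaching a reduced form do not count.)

D = 20, ⌊√D⌋ = 4
descent: ρ → (-1,4,1)  [lands on river]
river: ρ → (1,4,-1)
ρ-cycle length = 2 (tail of 1 descent step not counted)

2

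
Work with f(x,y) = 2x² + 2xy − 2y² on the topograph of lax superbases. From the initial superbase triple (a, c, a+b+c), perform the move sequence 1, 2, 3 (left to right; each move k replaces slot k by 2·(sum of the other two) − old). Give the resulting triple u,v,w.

start (2,-2,2) = (f(1,0),f(0,1),f(1,1))
replace slot 1: 2·((-2)+2) − 2 = -2 → (-2,-2,2)
replace slot 2: 2·((-2)+2) − (-2) = 2 → (-2,2,2)
replace slot 3: 2·((-2)+2) − 2 = -2 → (-2,2,-2)

-2,2,-2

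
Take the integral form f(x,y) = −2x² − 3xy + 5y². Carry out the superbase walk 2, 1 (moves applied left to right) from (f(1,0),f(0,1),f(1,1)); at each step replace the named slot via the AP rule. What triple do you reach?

start (-2,5,0) = (f(1,0),f(0,1),f(1,1))
replace slot 2: 2·((-2)+0) − 5 = -9 → (-2,-9,0)
replace slot 1: 2·((-9)+0) − (-2) = -16 → (-16,-9,0)

-16,-9,0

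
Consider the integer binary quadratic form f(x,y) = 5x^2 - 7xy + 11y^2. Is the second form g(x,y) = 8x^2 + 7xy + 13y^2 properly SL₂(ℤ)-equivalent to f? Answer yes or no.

D₁ = -171, D₂ = -367
discriminants differ ⇒ not SL₂(ℤ)-equivalent

no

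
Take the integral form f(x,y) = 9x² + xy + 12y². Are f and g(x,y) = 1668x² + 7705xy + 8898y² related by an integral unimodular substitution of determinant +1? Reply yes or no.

D₁ = -431, D₂ = -431
f: reduced (well bottom): (9,1,12) with a≤c, −a<b≤a
g: translate: b→1033 (≡7705 mod 3336), so (1668,7705,8898)→(1668,1033,160)
g: flip: (1668,1033,160)→(160,-1033,1668)
g: translate: b→-73 (≡-1033 mod 320), so (160,-1033,1668)→(160,-73,9)
g: flip: (160,-73,9)→(9,73,160)
g: translate: b→1 (≡73 mod 18), so (9,73,160)→(9,1,12)
g: reduced (well bottom): (9,1,12) with a≤c, −a<b≤a
reduced forms (9, 1, 12) vs (9, 1, 12) ⇒ equivalent

yes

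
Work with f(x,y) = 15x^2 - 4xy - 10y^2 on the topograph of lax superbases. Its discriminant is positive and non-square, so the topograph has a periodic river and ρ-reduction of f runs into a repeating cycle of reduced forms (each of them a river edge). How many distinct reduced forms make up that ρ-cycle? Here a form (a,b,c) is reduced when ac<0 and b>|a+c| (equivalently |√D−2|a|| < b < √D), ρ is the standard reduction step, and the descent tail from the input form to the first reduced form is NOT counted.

D = 616, ⌊√D⌋ = 24
descent: ρ → (-10,24,1)  [lands on river]
river: ρ → (1,24,-10)
river: ρ → (-10,16,9)
river: ρ → (9,20,-6)
river: ρ → (-6,16,15)
river: ρ → (15,14,-7)
river: ρ → (-7,14,15)
river: ρ → (15,16,-6)
river: ρ → (-6,20,9)
river: ρ → (9,16,-10)
ρ-cycle length = 10 (tail of 1 descent step not counted)

10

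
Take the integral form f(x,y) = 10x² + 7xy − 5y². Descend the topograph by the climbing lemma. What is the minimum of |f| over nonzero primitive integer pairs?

river: ρ → (-5,13,4)
river: ρ → (4,11,-8)
river: ρ → (-8,5,7)
river: ρ → (7,9,-6)
river: ρ → (-6,15,1)
river: ρ → (1,15,-6)
river: ρ → (-6,9,7)
river: ρ → (7,5,-8)
river: ρ → (-8,11,4)
river: ρ → (4,13,-5)
river: ρ → (-5,7,10)
river: ρ → (10,13,-2)
river: ρ → (-2,15,3)
river: ρ → (3,15,-2)
river: ρ → (-2,13,10)
river: ρ → (10,7,-5)
closes: descent 0, river 16
min |a| on river = 1

1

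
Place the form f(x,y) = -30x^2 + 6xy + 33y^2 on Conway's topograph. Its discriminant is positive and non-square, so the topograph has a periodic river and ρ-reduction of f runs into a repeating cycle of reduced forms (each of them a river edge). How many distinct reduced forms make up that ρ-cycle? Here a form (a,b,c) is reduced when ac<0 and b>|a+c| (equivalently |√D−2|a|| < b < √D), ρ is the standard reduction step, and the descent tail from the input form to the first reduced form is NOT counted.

D = 3996, ⌊√D⌋ = 63
river: ρ → (33,60,-3)
river: ρ → (-3,60,33)
river: ρ → (33,6,-30)
river: ρ → (-30,54,9)
river: ρ → (9,54,-30)
river: ρ → (-30,6,33)
ρ-cycle length = 6 (tail of 0 descent steps not counted)

6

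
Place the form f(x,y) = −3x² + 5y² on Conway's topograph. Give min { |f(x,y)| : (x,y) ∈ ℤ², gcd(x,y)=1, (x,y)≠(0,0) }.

descent: ρ → (5,0,-3)
descent: ρ → (-3,6,2)  [lands on river]
river: ρ → (2,6,-3)
closes: descent 2, river 2
min |a| on river = 2

2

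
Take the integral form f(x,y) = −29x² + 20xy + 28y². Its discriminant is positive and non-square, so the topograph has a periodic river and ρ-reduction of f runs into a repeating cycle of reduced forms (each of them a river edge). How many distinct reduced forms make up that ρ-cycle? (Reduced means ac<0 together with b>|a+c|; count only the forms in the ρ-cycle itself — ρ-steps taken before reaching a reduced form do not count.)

D = 3648, ⌊√D⌋ = 60
river: ρ → (28,36,-21)
river: ρ → (-21,48,16)
river: ρ → (16,48,-21)
river: ρ → (-21,36,28)
river: ρ → (28,20,-29)
river: ρ → (-29,38,19)
river: ρ → (19,38,-29)
river: ρ → (-29,20,28)
ρ-cycle length = 8 (tail of 0 descent steps not counted)

8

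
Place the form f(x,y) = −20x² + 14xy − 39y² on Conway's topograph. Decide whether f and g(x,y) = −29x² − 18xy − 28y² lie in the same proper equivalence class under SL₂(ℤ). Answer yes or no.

D₁ = -2924, D₂ = -2924
f is negative-definite; reduce −f:
−f: reduced (well bottom): (20,-14,39) with a≤c, −a<b≤a
flip sign back: reduced form of f is (-20,14,-39)
g is negative-definite; reduce −g:
−g: flip: (29,18,28)→(28,-18,29)
−g: reduced (well bottom): (28,-18,29) with a≤c, −a<b≤a
flip sign back: reduced form of g is (-28,18,-29)
reduced forms (-20, 14, -39) vs (-28, 18, -29) ⇒ inequivalent

no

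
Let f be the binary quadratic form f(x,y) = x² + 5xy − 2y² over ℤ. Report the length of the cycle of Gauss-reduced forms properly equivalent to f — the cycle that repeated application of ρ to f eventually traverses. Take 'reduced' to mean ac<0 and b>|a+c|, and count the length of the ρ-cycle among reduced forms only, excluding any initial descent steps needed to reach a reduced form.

D = 33, ⌊√D⌋ = 5
river: ρ → (-2,3,3)
river: ρ → (3,3,-2)
river: ρ → (-2,5,1)
river: ρ → (1,5,-2)
ρ-cycle length = 4 (tail of 0 descent steps not counted)

4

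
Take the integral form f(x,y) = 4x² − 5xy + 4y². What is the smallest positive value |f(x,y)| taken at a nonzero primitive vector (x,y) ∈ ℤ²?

translate: b→3 (≡-5 mod 8), so (4,-5,4)→(4,3,3)
flip: (4,3,3)→(3,-3,4)
translate: b→3 (≡-3 mod 6), so (3,-3,4)→(3,3,4)
reduced (well bottom): (3,3,4) with a≤c, −a<b≤a
well minimum = a = 3

3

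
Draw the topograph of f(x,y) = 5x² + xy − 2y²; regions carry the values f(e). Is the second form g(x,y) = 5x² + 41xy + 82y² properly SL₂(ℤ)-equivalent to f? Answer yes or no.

D₁ = 41, D₂ = 41
river cycle of f (length 10): (-2, 3, 4), (4, 5, -1), (-1, 5, 4), (4, 3, -2), (-2, 5, 2), (2, 3, -4), (-4, 5, 1), (1, 5, -4), (-4, 3, 2), (2, 5, -2)
river cycle of g (length 10): (-2, 3, 4), (4, 5, -1), (-1, 5, 4), (4, 3, -2), (-2, 5, 2), (2, 3, -4), (-4, 5, 1), (1, 5, -4), (-4, 3, 2), (2, 5, -2)
cycles coincide ⇒ equivalent

yes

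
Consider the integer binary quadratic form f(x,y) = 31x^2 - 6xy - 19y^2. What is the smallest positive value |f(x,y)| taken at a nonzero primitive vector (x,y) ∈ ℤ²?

descent: ρ → (-19,44,6)  [lands on river]
river: ρ → (6,40,-33)
river: ρ → (-33,26,13)
river: ρ → (13,26,-33)
river: ρ → (-33,40,6)
river: ρ → (6,44,-19)
river: ρ → (-19,32,18)
river: ρ → (18,40,-11)
river: ρ → (-11,48,2)
river: ρ → (2,48,-11)
river: ρ → (-11,40,18)
river: ρ → (18,32,-19)
closes: descent 1, river 12
min |a| on river = 2

2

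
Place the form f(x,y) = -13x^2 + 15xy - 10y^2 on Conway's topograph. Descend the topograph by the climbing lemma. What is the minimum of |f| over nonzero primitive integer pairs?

translate: b→11 (≡-15 mod 26), so (13,-15,10)→(13,11,8)
flip: (13,11,8)→(8,-11,13)
translate: b→5 (≡-11 mod 16), so (8,-11,13)→(8,5,10)
reduced (well bottom): (8,5,10) with a≤c, −a<b≤a
well minimum |f| = |-8| = 8 (negative-definite)

8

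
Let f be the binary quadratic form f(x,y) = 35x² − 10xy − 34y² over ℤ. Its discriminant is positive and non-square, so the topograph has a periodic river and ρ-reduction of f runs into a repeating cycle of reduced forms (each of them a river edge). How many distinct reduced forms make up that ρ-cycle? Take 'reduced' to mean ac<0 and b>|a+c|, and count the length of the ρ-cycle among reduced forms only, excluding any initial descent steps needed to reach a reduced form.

D = 4860, ⌊√D⌋ = 69
descent: ρ → (-34,10,35)  [lands on river]
river: ρ → (35,60,-9)
river: ρ → (-9,66,14)
river: ρ → (14,46,-49)
river: ρ → (-49,52,11)
river: ρ → (11,58,-34)
ρ-cycle length = 6 (tail of 1 descent step not counted)

6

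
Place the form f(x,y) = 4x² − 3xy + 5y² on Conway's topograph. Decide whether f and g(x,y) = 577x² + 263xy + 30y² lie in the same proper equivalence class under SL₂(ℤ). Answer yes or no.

D₁ = -71, D₂ = -71
f: reduced (well bottom): (4,-3,5) with a≤c, −a<b≤a
g: flip: (577,263,30)→(30,-263,577)
g: translate: b→-23 (≡-263 mod 60), so (30,-263,577)→(30,-23,5)
g: flip: (30,-23,5)→(5,23,30)
g: translate: b→3 (≡23 mod 10), so (5,23,30)→(5,3,4)
g: flip: (5,3,4)→(4,-3,5)
g: reduced (well bottom): (4,-3,5) with a≤c, −a<b≤a
reduced forms (4, -3, 5) vs (4, -3, 5) ⇒ equivalent

yes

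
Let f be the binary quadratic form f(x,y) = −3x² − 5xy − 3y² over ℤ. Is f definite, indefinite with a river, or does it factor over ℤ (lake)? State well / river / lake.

D = b²−4ac = (-5)² − 4·(-3)·(-3) = -11
D < 0 ⇒ definite ⇒ every region one sign ⇒ single well

well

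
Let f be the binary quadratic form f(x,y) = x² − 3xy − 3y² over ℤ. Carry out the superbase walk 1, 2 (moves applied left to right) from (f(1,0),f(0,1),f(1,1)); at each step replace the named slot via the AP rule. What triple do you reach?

start (1,-3,-5) = (f(1,0),f(0,1),f(1,1))
replace slot 1: 2·((-3)+(-5)) − 1 = -17 → (-17,-3,-5)
replace slot 2: 2·((-17)+(-5)) − (-3) = -41 → (-17,-41,-5)

-17,-41,-5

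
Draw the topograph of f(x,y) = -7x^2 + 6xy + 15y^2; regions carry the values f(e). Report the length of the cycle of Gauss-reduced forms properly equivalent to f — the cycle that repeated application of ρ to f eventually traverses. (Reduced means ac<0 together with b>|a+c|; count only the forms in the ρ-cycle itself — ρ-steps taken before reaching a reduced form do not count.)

D = 456, ⌊√D⌋ = 21
descent: ρ → (15,-6,-7)
descent: ρ → (-7,20,2)  [lands on river]
river: ρ → (2,20,-7)
river: ρ → (-7,8,14)
river: ρ → (14,20,-1)
river: ρ → (-1,20,14)
river: ρ → (14,8,-7)
ρ-cycle length = 6 (tail of 2 descent steps not counted)

6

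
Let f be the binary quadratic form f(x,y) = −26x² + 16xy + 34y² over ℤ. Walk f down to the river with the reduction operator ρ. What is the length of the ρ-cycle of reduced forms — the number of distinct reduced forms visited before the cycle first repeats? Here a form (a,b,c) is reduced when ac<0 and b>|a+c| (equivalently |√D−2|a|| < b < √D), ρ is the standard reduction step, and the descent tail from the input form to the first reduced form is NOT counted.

D = 3792, ⌊√D⌋ = 61
river: ρ → (34,52,-8)
river: ρ → (-8,60,6)
river: ρ → (6,60,-8)
river: ρ → (-8,52,34)
river: ρ → (34,16,-26)
river: ρ → (-26,36,24)
river: ρ → (24,60,-2)
river: ρ → (-2,60,24)
river: ρ → (24,36,-26)
river: ρ → (-26,16,34)
ρ-cycle length = 10 (tail of 0 descent steps not counted)

10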